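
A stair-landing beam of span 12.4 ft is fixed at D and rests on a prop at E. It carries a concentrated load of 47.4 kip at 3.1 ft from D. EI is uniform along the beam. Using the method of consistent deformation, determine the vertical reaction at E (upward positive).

Release the roller at E. Primary structure: cantilever fixed at D.
Downward deflection at the released point E due to the loads:
  point load 47.4 at a = 3.1: Pa²(3L − a)/(6EI) = 2589/EI
Tip deflection under a unit load at E: L³/(3EI) = 635.5/EI.
Compatibility at E: δ_0 − R_E·δ_{EE} = 0, so R_E = 2589/635.5 = 4.073 kip.

R_E = 4.073 kip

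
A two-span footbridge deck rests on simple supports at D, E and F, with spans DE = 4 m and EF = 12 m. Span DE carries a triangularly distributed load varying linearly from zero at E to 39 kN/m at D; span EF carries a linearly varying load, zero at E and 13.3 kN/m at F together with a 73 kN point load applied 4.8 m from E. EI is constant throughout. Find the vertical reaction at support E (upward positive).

R_E = 169.4 kN

Release continuity at E by inserting a hinge; the redundant is the internal moment M_E. The primary structure is two simply-supported spans DE and EF.
End slopes at the hinge E, treating each span as simply supported:
  span DE: triangular load, peak 39: 7w₀L³/(360EI) = 48.53/EI
  span EF: triangular load, peak 13.3: 7w₀L³/(360EI) = 446.9/EI
  span EF: point load 73 at a = 4.8: Pab(L + b)/(6LEI) = 672.8/EI
  relative rotation θ_0 = (48.53 + 1120)/EI = 1168/EI
A unit hogging moment at E produces rotation L₁/(3EI) + L₂/(3EI) = 5.333/EI.
Slope continuity at E: θ_0 = M_E·5.333/EI, so M_E = 1168/5.333 = 219 kN·m (hogging).
Span DE, ΣM about D with M_E applied at E: R_E^{DE}·4 = 104 + 219, so R_E^{DE} = 80.76 kN and R_D = 78 − 80.76 = -2.759 kN.
Span EF, ΣM about F: R_E^{EF}·12 = 844.8 + 219, so R_E^{EF} = 88.65 kN and R_F = 152.8 − 88.65 = 64.15 kN.
R_E = 80.76 + 88.65 = 169.4 kN.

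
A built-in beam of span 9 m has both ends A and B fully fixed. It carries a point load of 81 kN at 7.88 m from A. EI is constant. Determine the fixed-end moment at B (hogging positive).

Release both end moments; the primary structure is a simply-supported span AB with redundants M_A and M_B.
End rotations of the released simple span under the applied load (×1/EI):
  at A: point load 81 at a = 7.88: Pab(L + b)/(6LEI) = 134/EI
  at B: point load 81 at a = 7.88: Pab(L + a)/(6LEI) = 223.5/EI
  θ_A0 = 134/EI,  θ_B0 = 223.5/EI
Flexibility coefficients: a unit moment at one end gives L/(3EI) there and L/(6EI) at the far end, so f₁₁ = f₂₂ = 3/EI and f₁₂ = f₂₁ = 1.5/EI.
Compatibility — zero rotation at each built-in end:
  3 M_A + 1.5 M_B = 134
  1.5 M_A + 3 M_B = 223.5
Solving the pair gives M_A = 9.885 kN·m and M_B = 69.55 kN·m (hogging).

M_B = 69.55 kN·m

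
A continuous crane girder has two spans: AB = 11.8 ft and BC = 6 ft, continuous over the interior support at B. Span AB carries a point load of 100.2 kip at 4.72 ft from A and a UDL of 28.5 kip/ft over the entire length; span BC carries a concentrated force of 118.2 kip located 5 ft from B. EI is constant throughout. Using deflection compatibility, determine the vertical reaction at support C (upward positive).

Release continuity at B by inserting a hinge; the redundant is the internal moment M_B. The primary structure is two simply-supported spans AB and BC.
Discontinuity in slope at B on the released structure — sum the simple-span end rotations:
  span AB: point load 100.2 at a = 4.72: Pab(L + a)/(6LEI) = 781.3/EI
  span AB: UDL 28.5: wL³/(24EI) = 1951/EI
  span BC: point load 118.2 at a = 5: Pab(L + b)/(6LEI) = 114.9/EI
  relative rotation θ_0 = (2732 + 114.9)/EI = 2847/EI
A unit hogging moment at B produces rotation L₁/(3EI) + L₂/(3EI) = 5.933/EI.
Slope continuity at B: θ_0 = M_B·5.933/EI, so M_B = 2847/5.933 = 479.9 kip·ft (hogging).
Span BC, ΣM about C: R_B^{BC}·6 = 118.2 + 479.9, so R_B^{BC} = 99.68 kip and R_C = 118.2 − 99.68 = 18.52 kip.

R_C = 18.52 kip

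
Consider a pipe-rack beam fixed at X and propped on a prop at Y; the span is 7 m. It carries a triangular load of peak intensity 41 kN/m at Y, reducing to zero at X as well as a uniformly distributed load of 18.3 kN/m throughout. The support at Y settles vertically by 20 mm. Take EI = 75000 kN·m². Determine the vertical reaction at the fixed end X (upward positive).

R_X = 157.8 kN

Release the roller at Y. Primary structure: cantilever fixed at X.
Primary-structure tip deflection at Y by superposition:
  triangular load, peak 41 at the free end: 11w₀L⁴/(120EI) = 9024/EI
  UDL 18.3: wL⁴/(8EI) = 5492/EI
  δ_0 = 14516/EI
Flexibility coefficient — unit upward force at Y: δ_{YY} = L³/(3EI) = 114.3/EI.
With EI = 75000 kN·m²: δ_0 = 0.19355 m and δ_{YY} = 0.001524 m/kN.
Compatibility — the beam at Y must follow the support down by 0.02 m: δ_0 − R_Y·δ_{YY} = 0.02, so R_Y = (0.19355 − 0.02)/0.001524 = 113.8 kN.
Vertical equilibrium: R_X = ΣP − R_Y = 271.6 − 113.8 = 157.8 kN.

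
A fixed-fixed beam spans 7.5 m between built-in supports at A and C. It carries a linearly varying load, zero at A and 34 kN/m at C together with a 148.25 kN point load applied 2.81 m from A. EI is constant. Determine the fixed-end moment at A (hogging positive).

Take the two fixed-end moments M_A, M_C as redundants; the released structure is the simple span AC.
On the primary (simply-supported) span, the end slopes from the loading are:
  at A: triangular load, peak 34: 7w₀L³/(360EI) = 278.9/EI
  at C: triangular load, peak 34: w₀L³/(45EI) = 318.8/EI
  at A: point load 148.25 at a = 2.81: Pab(L + b)/(6LEI) = 529.3/EI
  at C: point load 148.25 at a = 2.81: Pab(L + a)/(6LEI) = 447.6/EI
  θ_A0 = 808.2/EI,  θ_C0 = 766.4/EI
Flexibility coefficients: a unit moment at one end gives L/(3EI) there and L/(6EI) at the far end, so f₁₁ = f₂₂ = 2.5/EI and f₁₂ = f₂₁ = 1.25/EI.
Compatibility — zero rotation at each built-in end:
  2.5 M_A + 1.25 M_C = 808.2
  1.25 M_A + 2.5 M_C = 766.4
Solving the pair gives M_A = 226.7 kN·m and M_C = 193.2 kN·m (hogging).

M_A = 226.7 kN·m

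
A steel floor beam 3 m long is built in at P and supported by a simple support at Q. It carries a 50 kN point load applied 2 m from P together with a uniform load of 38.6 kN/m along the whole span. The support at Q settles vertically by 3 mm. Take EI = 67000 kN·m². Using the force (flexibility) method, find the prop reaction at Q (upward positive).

R_Q = 47.02 kN

Take the reaction at Q as the redundant and release it; the primary structure is a cantilever fixed at P.
Deflection at Q on the released cantilever, summing each load's contribution:
  point load 50 at a = 2: Pa²(3L − a)/(6EI) = 233.3/EI
  UDL 38.6: wL⁴/(8EI) = 390.8/EI
  δ_0 = 624.2/EI
Tip deflection under a unit load at Q: L³/(3EI) = 9/EI.
With EI = 67000 kN·m²: δ_0 = 0.009316 m and δ_{QQ} = 0.000134 m/kN.
Compatibility — the beam at Q must follow the support down by 0.003 m: δ_0 − R_Q·δ_{QQ} = 0.003, so R_Q = (0.009316 − 0.003)/0.000134 = 47.02 kN.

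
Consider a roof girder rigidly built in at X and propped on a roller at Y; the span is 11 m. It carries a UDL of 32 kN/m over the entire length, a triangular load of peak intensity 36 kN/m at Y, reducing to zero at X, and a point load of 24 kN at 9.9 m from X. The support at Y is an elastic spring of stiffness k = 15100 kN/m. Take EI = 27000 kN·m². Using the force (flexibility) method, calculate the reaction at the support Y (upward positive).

R_Y = 260.3 kN

Take the reaction at Y as the redundant and release it; the primary structure is a cantilever fixed at X.
Primary-structure tip deflection at Y by superposition:
  UDL 32: wL⁴/(8EI) = 58564/EI
  triangular load, peak 36 at the free end: 11w₀L⁴/(120EI) = 48315/EI
  point load 24 at a = 9.9: Pa²(3L − a)/(6EI) = 9056/EI
  δ_0 = 115935/EI
Tip deflection under a unit load at Y: L³/(3EI) = 443.7/EI.
With EI = 27000 kN·m²: δ_0 = 4.2939 m and δ_{YY} = 0.016432 m/kN.
Compatibility — the spring shortens by R_Y/k under the reaction it provides: δ_0 − R_Y·δ_{YY} = R_Y/k. With 1/k = 0.000066 m/kN, R_Y = δ_0 / (δ_{YY} + 1/k) = 4.2939 / (0.016432 + 0.000066) = 260.3 kN.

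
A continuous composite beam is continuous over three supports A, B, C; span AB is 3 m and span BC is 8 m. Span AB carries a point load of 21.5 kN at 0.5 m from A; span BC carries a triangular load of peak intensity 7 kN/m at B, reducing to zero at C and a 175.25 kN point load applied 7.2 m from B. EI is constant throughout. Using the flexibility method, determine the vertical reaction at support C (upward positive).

Release continuity at B by inserting a hinge; the redundant is the internal moment M_B. The primary structure is two simply-supported spans AB and BC.
Rotations at B on the released spans (each span's end-slope, ×1/EI):
  span AB: point load 21.5 at a = 0.5: Pab(L + a)/(6LEI) = 5.226/EI
  span BC: triangular load, peak 7: w₀L³/(45EI) = 79.64/EI
  span BC: point load 175.25 at a = 7.2: Pab(L + b)/(6LEI) = 185.1/EI
  relative rotation θ_0 = (5.226 + 264.7)/EI = 269.9/EI
A unit hogging moment at B produces rotation L₁/(3EI) + L₂/(3EI) = 3.667/EI.
Slope continuity at B: θ_0 = M_B·3.667/EI, so M_B = 269.9/3.667 = 73.62 kN·m (hogging).
Span BC, ΣM about C: R_B^{BC}·8 = 289.5 + 73.62, so R_B^{BC} = 45.39 kN and R_C = 203.2 − 45.39 = 157.9 kN.

R_C = 157.9 kN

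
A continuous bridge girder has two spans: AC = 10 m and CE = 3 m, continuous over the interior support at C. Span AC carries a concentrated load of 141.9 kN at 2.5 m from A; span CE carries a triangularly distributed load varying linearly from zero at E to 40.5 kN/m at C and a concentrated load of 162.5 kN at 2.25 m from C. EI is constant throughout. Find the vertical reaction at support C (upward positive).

R_C = 180.2 kN

Take M_C as the redundant. Released structure: two simple spans AC and CE with a hinge at C.
Rotations at C on the released spans (each span's end-slope, ×1/EI):
  span AC: point load 141.9 at a = 2.5: Pab(L + a)/(6LEI) = 554.3/EI
  span CE: triangular load, peak 40.5: w₀L³/(45EI) = 24.3/EI
  span CE: point load 162.5 at a = 2.25: Pab(L + b)/(6LEI) = 57.13/EI
  relative rotation θ_0 = (554.3 + 81.43)/EI = 635.7/EI
A unit hogging moment at C produces rotation L₁/(3EI) + L₂/(3EI) = 4.333/EI.
Compatibility: M_C·(L₁+L₂)/(3EI) = θ_0, giving M_C = 146.7 kN·m (hogging).
Span AC, ΣM about A with M_C applied at C: R_C^{AC}·10 = 354.8 + 146.7, so R_C^{AC} = 50.15 kN and R_A = 141.9 − 50.15 = 91.75 kN.
Span CE, ΣM about E: R_C^{CE}·3 = 243.4 + 146.7, so R_C^{CE} = 130 kN and R_E = 223.2 − 130 = 93.22 kN.
R_C = 50.15 + 130 = 180.2 kN.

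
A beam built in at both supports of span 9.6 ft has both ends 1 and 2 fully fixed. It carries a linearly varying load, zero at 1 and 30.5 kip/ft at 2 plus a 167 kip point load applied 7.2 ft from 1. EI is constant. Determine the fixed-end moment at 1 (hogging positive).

Take the two fixed-end moments M_1, M_2 as redundants; the released structure is the simple span 12.
Simple-span end rotations at 1 and 2 under the given loads:
  at 1: triangular load, peak 30.5: 7w₀L³/(360EI) = 524.7/EI
  at 2: triangular load, peak 30.5: w₀L³/(45EI) = 599.7/EI
  at 1: point load 167 at a = 7.2: Pab(L + b)/(6LEI) = 601.2/EI
  at 2: point load 167 at a = 7.2: Pab(L + a)/(6LEI) = 841.7/EI
  θ_10 = 1126/EI,  θ_20 = 1441/EI
Flexibility coefficients: a unit moment at one end gives L/(3EI) there and L/(6EI) at the far end, so f₁₁ = f₂₂ = 3.2/EI and f₁₂ = f₂₁ = 1.6/EI.
Compatibility — zero rotation at each built-in end:
  3.2 M_1 + 1.6 M_2 = 1126
  1.6 M_1 + 3.2 M_2 = 1441
Solving the pair gives M_1 = 168.8 kip·ft and M_2 = 366 kip·ft (hogging).

M_1 = 168.8 kip·ft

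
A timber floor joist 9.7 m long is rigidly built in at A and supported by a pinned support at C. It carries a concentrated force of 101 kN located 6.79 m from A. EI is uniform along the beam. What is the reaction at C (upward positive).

R_C = 56.91 kN

Choose R_C as the redundant. The primary structure is the cantilever fixed at A.
Free-end deflection of the primary structure under the applied loading (downward +):
  point load 101 at a = 6.79: Pa²(3L − a)/(6EI) = 17314/EI
Tip deflection under a unit load at C: L³/(3EI) = 304.2/EI.
Compatibility at C: δ_0 − R_C·δ_{CC} = 0, so R_C = 17314/304.2 = 56.91 kN.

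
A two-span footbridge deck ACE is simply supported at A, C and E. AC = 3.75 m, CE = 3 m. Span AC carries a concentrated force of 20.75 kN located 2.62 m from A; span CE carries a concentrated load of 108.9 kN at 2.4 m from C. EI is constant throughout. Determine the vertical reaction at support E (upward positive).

R_E = 79.9 kN

Insert a hinge at C; M_C is the redundant, and each span becomes simply supported.
Discontinuity in slope at C on the released structure — sum the simple-span end rotations:
  span AC: point load 20.75 at a = 2.62: Pab(L + a)/(6LEI) = 17.39/EI
  span CE: point load 108.9 at a = 2.4: Pab(L + b)/(6LEI) = 31.36/EI
  relative rotation θ_0 = (17.39 + 31.36)/EI = 48.76/EI
A unit hogging moment at C produces rotation L₁/(3EI) + L₂/(3EI) = 2.25/EI.
Compatibility: M_C·(L₁+L₂)/(3EI) = θ_0, giving M_C = 21.67 kN·m (hogging).
Span CE, ΣM about E: R_C^{CE}·3 = 65.34 + 21.67, so R_C^{CE} = 29 kN and R_E = 108.9 − 29 = 79.9 kN.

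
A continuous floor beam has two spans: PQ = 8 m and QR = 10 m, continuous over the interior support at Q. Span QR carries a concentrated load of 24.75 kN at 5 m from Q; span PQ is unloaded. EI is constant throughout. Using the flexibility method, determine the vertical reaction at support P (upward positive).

Release continuity at Q by inserting a hinge; the redundant is the internal moment M_Q. The primary structure is two simply-supported spans PQ and QR.
End slopes at the hinge Q, treating each span as simply supported:
  span QR: point load 24.75 at a = 5: Pab(L + b)/(6LEI) = 154.7/EI
  relative rotation θ_0 = (0 + 154.7)/EI = 154.7/EI
A unit hogging moment at Q produces rotation L₁/(3EI) + L₂/(3EI) = 6/EI.
Compatibility: M_Q·(L₁+L₂)/(3EI) = θ_0, giving M_Q = 25.78 kN·m (hogging).
Span PQ, ΣM about P with M_Q applied at Q: R_Q^{PQ}·8 = 0 + 25.78, so R_Q^{PQ} = 3.223 kN and R_P = 0 − 3.223 = -3.223 kN.

R_P = -3.223 kN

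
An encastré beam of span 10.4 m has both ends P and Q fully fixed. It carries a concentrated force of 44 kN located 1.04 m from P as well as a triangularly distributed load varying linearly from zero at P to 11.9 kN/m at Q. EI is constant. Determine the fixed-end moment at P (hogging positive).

Release both end moments; the primary structure is a simply-supported span PQ with redundants M_P and M_Q.
End rotations of the released simple span under the applied load (×1/EI):
  at P: point load 44 at a = 1.04: Pab(L + b)/(6LEI) = 135.6/EI
  at Q: point load 44 at a = 1.04: Pab(L + a)/(6LEI) = 78.52/EI
  at P: triangular load, peak 11.9: 7w₀L³/(360EI) = 260.3/EI
  at Q: triangular load, peak 11.9: w₀L³/(45EI) = 297.5/EI
  θ_P0 = 395.9/EI,  θ_Q0 = 376/EI
Flexibility coefficients: a unit moment at one end gives L/(3EI) there and L/(6EI) at the far end, so f₁₁ = f₂₂ = 3.467/EI and f₁₂ = f₂₁ = 1.733/EI.
Compatibility — zero rotation at each built-in end:
  3.467 M_P + 1.733 M_Q = 395.9
  1.733 M_P + 3.467 M_Q = 376
Solving the pair gives M_P = 79.97 kN·m and M_Q = 68.47 kN·m (hogging).

M_P = 79.97 kN·m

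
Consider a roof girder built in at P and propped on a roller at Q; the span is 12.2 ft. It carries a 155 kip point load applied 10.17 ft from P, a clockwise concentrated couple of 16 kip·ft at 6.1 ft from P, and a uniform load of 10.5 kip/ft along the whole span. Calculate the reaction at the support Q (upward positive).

Release the roller at Q. Primary structure: cantilever fixed at P.
Free-end deflection of the primary structure under the applied loading (downward +):
  point load 155 at a = 10.17: Pa²(3L − a)/(6EI) = 70619/EI
  clockwise couple 16 at a = 6.1: M₀a(2L − a)/(2EI) = 893/EI
  UDL 10.5: wL⁴/(8EI) = 29076/EI
  δ_0 = 100588/EI
Flexibility coefficient — unit upward force at Q: δ_{QQ} = L³/(3EI) = 605.3/EI.
Compatibility at Q: δ_0 − R_Q·δ_{QQ} = 0, so R_Q = 100588/605.3 = 166.2 kip.

R_Q = 166.2 kip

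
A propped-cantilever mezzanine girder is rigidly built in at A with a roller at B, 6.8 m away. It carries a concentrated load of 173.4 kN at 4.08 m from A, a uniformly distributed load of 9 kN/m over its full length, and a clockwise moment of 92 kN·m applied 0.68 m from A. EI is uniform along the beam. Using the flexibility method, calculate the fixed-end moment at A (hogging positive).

M_A = 315.9 kN·m

Release the roller at B. Primary structure: cantilever fixed at A.
Free-end deflection of the primary structure under the applied loading (downward +):
  point load 173.4 at a = 4.08: Pa²(3L − a)/(6EI) = 7851/EI
  UDL 9: wL⁴/(8EI) = 2405/EI
  clockwise couple 92 at a = 0.68: M₀a(2L − a)/(2EI) = 404.1/EI
  δ_0 = 10661/EI
Flexibility coefficient — unit upward force at B: δ_{BB} = L³/(3EI) = 104.8/EI.
The prop prevents deflection at B: R_B = δ_0/δ_{BB} = 10661/104.8 = 101.7 kN.
Moment equilibrium about A: M_A = Σ(load moments about A) − R_B·L = 1008 − 101.7×6.8 = 315.9 kN·m.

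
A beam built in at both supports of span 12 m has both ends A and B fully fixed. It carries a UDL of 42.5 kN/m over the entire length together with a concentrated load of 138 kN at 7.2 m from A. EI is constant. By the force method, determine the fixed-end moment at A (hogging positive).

M_A = 669 kN·m

Release both end moments; the primary structure is a simply-supported span AB with redundants M_A and M_B.
Simple-span end rotations at A and B under the given loads:
  at A: UDL 42.5: wL³/(24EI) = 3060/EI
  at B: UDL 42.5: wL³/(24EI) = 3060/EI
  at A: point load 138 at a = 7.2: Pab(L + b)/(6LEI) = 1113/EI
  at B: point load 138 at a = 7.2: Pab(L + a)/(6LEI) = 1272/EI
  θ_A0 = 4173/EI,  θ_B0 = 4332/EI
Flexibility coefficients: a unit moment at one end gives L/(3EI) there and L/(6EI) at the far end, so f₁₁ = f₂₂ = 4/EI and f₁₂ = f₂₁ = 2/EI.
Compatibility — zero rotation at each built-in end:
  4 M_A + 2 M_B = 4173
  2 M_A + 4 M_B = 4332
Solving the pair gives M_A = 669 kN·m and M_B = 748.5 kN·m (hogging).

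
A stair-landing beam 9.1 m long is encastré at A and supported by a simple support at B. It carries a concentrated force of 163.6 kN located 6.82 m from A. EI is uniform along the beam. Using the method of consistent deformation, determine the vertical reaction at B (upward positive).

R_B = 103.4 kN

Remove the prop at B; the released (primary) structure is a cantilever built in at A.
Free-end deflection of the primary structure under the applied loading (downward +):
  point load 163.6 at a = 6.82: Pa²(3L − a)/(6EI) = 25974/EI
Flexibility coefficient — unit upward force at B: δ_{BB} = L³/(3EI) = 251.2/EI.
Compatibility at B: δ_0 − R_B·δ_{BB} = 0, so R_B = 25974/251.2 = 103.4 kN.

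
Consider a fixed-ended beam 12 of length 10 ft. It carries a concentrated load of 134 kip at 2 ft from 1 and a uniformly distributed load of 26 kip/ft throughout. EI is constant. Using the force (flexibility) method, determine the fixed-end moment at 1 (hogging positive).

Take the two fixed-end moments M_1, M_2 as redundants; the released structure is the simple span 12.
End rotations of the released simple span under the applied load (×1/EI):
  at 1: point load 134 at a = 2: Pab(L + b)/(6LEI) = 643.2/EI
  at 2: point load 134 at a = 2: Pab(L + a)/(6LEI) = 428.8/EI
  at 1: UDL 26: wL³/(24EI) = 1083/EI
  at 2: UDL 26: wL³/(24EI) = 1083/EI
  θ_10 = 1727/EI,  θ_20 = 1512/EI
Flexibility coefficients: a unit moment at one end gives L/(3EI) there and L/(6EI) at the far end, so f₁₁ = f₂₂ = 3.333/EI and f₁₂ = f₂₁ = 1.667/EI.
Compatibility — zero rotation at each built-in end:
  3.333 M_1 + 1.667 M_2 = 1727
  1.667 M_1 + 3.333 M_2 = 1512
Solving the pair gives M_1 = 388.2 kip·ft and M_2 = 259.5 kip·ft (hogging).

M_1 = 388.2 kip·ft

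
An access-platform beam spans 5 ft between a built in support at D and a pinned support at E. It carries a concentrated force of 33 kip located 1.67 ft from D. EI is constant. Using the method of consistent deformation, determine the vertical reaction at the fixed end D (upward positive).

Release the roller at E. Primary structure: cantilever fixed at D.
Free-end deflection of the primary structure under the applied loading (downward +):
  point load 33 at a = 1.67: Pa²(3L − a)/(6EI) = 204.5/EI
Tip deflection under a unit load at E: L³/(3EI) = 41.67/EI.
Compatibility at E: δ_0 − R_E·δ_{EE} = 0, so R_E = 204.5/41.67 = 4.907 kip.
Vertical equilibrium: R_D = ΣP − R_E = 33 − 4.907 = 28.09 kip.

R_D = 28.09 kip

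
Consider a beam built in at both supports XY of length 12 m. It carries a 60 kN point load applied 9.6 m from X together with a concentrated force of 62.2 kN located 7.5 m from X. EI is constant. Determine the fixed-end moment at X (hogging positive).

Release both end moments; the primary structure is a simply-supported span XY with redundants M_X and M_Y.
Simple-span end rotations at X and Y under the given loads:
  at X: point load 60 at a = 9.6: Pab(L + b)/(6LEI) = 276.5/EI
  at Y: point load 60 at a = 9.6: Pab(L + a)/(6LEI) = 414.7/EI
  at X: point load 62.2 at a = 7.5: Pab(L + b)/(6LEI) = 481.1/EI
  at Y: point load 62.2 at a = 7.5: Pab(L + a)/(6LEI) = 568.5/EI
  θ_X0 = 757.6/EI,  θ_Y0 = 983.3/EI
Flexibility coefficients: a unit moment at one end gives L/(3EI) there and L/(6EI) at the far end, so f₁₁ = f₂₂ = 4/EI and f₁₂ = f₂₁ = 2/EI.
Compatibility — zero rotation at each built-in end:
  4 M_X + 2 M_Y = 757.6
  2 M_X + 4 M_Y = 983.3
Solving the pair gives M_X = 88.64 kN·m and M_Y = 201.5 kN·m (hogging).

M_X = 88.64 kN·m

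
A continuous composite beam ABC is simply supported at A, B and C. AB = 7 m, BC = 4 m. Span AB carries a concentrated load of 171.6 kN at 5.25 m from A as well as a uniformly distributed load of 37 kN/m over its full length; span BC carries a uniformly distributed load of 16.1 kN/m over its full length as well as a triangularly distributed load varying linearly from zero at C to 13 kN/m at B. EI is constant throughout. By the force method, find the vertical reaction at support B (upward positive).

Insert a hinge at B; M_B is the redundant, and each span becomes simply supported.
End slopes at the hinge B, treating each span as simply supported:
  span AB: point load 171.6 at a = 5.25: Pab(L + a)/(6LEI) = 459.8/EI
  span AB: UDL 37: wL³/(24EI) = 528.8/EI
  span BC: UDL 16.1: wL³/(24EI) = 42.93/EI
  span BC: triangular load, peak 13: w₀L³/(45EI) = 18.49/EI
  relative rotation θ_0 = (988.6 + 61.42)/EI = 1050/EI
A unit hogging moment at B produces rotation L₁/(3EI) + L₂/(3EI) = 3.667/EI.
Slope continuity at B: θ_0 = M_B·3.667/EI, so M_B = 1050/3.667 = 286.4 kN·m (hogging).
Span AB, ΣM about A with M_B applied at B: R_B^{AB}·7 = 1807 + 286.4, so R_B^{AB} = 299.1 kN and R_A = 430.6 − 299.1 = 131.5 kN.
Span BC, ΣM about C: R_B^{BC}·4 = 198.1 + 286.4, so R_B^{BC} = 121.1 kN and R_C = 90.4 − 121.1 = -30.73 kN.
R_B = 299.1 + 121.1 = 420.2 kN.

R_B = 420.2 kN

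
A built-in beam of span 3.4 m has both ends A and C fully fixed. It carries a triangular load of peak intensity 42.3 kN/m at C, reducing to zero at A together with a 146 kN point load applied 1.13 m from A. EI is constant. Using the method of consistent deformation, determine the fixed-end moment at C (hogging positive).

M_C = 61.06 kN·m

Take the two fixed-end moments M_A, M_C as redundants; the released structure is the simple span AC.
Simple-span end rotations at A and C under the given loads:
  at A: triangular load, peak 42.3: 7w₀L³/(360EI) = 32.33/EI
  at C: triangular load, peak 42.3: w₀L³/(45EI) = 36.95/EI
  at A: point load 146 at a = 1.13: Pab(L + b)/(6LEI) = 104.1/EI
  at C: point load 146 at a = 1.13: Pab(L + a)/(6LEI) = 83.16/EI
  θ_A0 = 136.4/EI,  θ_C0 = 120.1/EI
Flexibility coefficients: a unit moment at one end gives L/(3EI) there and L/(6EI) at the far end, so f₁₁ = f₂₂ = 1.133/EI and f₁₂ = f₂₁ = 0.5667/EI.
Compatibility — zero rotation at each built-in end:
  1.133 M_A + 0.5667 M_C = 136.4
  0.5667 M_A + 1.133 M_C = 120.1
Solving the pair gives M_A = 89.84 kN·m and M_C = 61.06 kN·m (hogging).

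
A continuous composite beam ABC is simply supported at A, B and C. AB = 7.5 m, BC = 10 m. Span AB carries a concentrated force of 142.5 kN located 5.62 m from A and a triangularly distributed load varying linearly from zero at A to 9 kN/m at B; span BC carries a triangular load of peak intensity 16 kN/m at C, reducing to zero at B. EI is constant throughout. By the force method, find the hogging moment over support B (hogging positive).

Release continuity at B by inserting a hinge; the redundant is the internal moment M_B. The primary structure is two simply-supported spans AB and BC.
Rotations at B on the released spans (each span's end-slope, ×1/EI):
  span AB: point load 142.5 at a = 5.62: Pab(L + a)/(6LEI) = 439/EI
  span AB: triangular load, peak 9: w₀L³/(45EI) = 84.38/EI
  span BC: triangular load, peak 16: 7w₀L³/(360EI) = 311.1/EI
  relative rotation θ_0 = (523.3 + 311.1)/EI = 834.5/EI
A unit hogging moment at B produces rotation L₁/(3EI) + L₂/(3EI) = 5.833/EI.
Compatibility: M_B·(L₁+L₂)/(3EI) = θ_0, giving M_B = 143 kN·m (hogging).

M_B = 143 kN·m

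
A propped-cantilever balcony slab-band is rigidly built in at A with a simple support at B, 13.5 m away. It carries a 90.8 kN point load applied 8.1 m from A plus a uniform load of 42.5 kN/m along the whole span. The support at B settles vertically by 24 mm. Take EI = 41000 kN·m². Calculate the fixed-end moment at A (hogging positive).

Remove the prop at B; the released (primary) structure is a cantilever built in at A.
Downward deflection at the released point B due to the loads:
  point load 90.8 at a = 8.1: Pa²(3L − a)/(6EI) = 32170/EI
  UDL 42.5: wL⁴/(8EI) = 176455/EI
  δ_0 = 208625/EI
Tip deflection under a unit load at B: L³/(3EI) = 820.1/EI.
With EI = 41000 kN·m²: δ_0 = 5.0884 m and δ_{BB} = 0.020003 m/kN.
Compatibility — the beam at B must follow the support down by 0.024 m: δ_0 − R_B·δ_{BB} = 0.024, so R_B = (5.0884 − 0.024)/0.020003 = 253.2 kN.
Moment equilibrium about A: M_A = Σ(load moments about A) − R_B·L = 4608 − 253.2×13.5 = 1190 kN·m.

M_A = 1190 kN·m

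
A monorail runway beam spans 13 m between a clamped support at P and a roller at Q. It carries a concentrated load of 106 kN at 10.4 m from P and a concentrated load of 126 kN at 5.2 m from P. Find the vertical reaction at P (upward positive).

R_P = 131.2 kN

Release the roller at Q. Primary structure: cantilever fixed at P.
Free-end deflection of the primary structure under the applied loading (downward +):
  point load 106 at a = 10.4: Pa²(3L − a)/(6EI) = 54650/EI
  point load 126 at a = 5.2: Pa²(3L − a)/(6EI) = 19193/EI
  δ_0 = 73843/EI
Flexibility coefficient — unit upward force at Q: δ_{QQ} = L³/(3EI) = 732.3/EI.
Compatibility at Q: δ_0 − R_Q·δ_{QQ} = 0, so R_Q = 73843/732.3 = 100.8 kN.
Vertical equilibrium: R_P = ΣP − R_Q = 232 − 100.8 = 131.2 kN.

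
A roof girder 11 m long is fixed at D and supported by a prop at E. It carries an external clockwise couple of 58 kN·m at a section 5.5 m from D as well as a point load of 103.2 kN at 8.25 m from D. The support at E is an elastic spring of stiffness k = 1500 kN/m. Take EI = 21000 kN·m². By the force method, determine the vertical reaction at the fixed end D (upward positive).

Take the reaction at E as the redundant and release it; the primary structure is a cantilever fixed at D.
Primary-structure tip deflection at E by superposition:
  clockwise couple 58 at a = 5.5: M₀a(2L − a)/(2EI) = 2632/EI
  point load 103.2 at a = 8.25: Pa²(3L − a)/(6EI) = 28974/EI
  δ_0 = 31606/EI
Tip deflection under a unit load at E: L³/(3EI) = 443.7/EI.
With EI = 21000 kN·m²: δ_0 = 1.505 m and δ_{EE} = 0.021127 m/kN.
Compatibility — the spring shortens by R_E/k under the reaction it provides: δ_0 − R_E·δ_{EE} = R_E/k. With 1/k = 0.000667 m/kN, R_E = δ_0 / (δ_{EE} + 1/k) = 1.505 / (0.021127 + 0.000667) = 69.06 kN.
Vertical equilibrium: R_D = ΣP − R_E = 103.2 − 69.06 = 34.14 kN.

R_D = 34.14 kN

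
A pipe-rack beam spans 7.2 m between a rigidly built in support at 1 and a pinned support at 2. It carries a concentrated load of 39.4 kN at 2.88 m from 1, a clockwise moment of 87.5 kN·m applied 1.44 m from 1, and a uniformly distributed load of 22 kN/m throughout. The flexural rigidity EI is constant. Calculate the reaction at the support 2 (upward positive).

R_2 = 74.16 kN

Remove the prop at 2; the released (primary) structure is a cantilever built in at 1.
Primary-structure tip deflection at 2 by superposition:
  point load 39.4 at a = 2.88: Pa²(3L − a)/(6EI) = 1020/EI
  clockwise couple 87.5 at a = 1.44: M₀a(2L − a)/(2EI) = 816.5/EI
  UDL 22: wL⁴/(8EI) = 7390/EI
  δ_0 = 9226/EI
Flexibility coefficient — unit upward force at 2: δ_{22} = L³/(3EI) = 124.4/EI.
The prop prevents deflection at 2: R_2 = δ_0/δ_{22} = 9226/124.4 = 74.16 kN.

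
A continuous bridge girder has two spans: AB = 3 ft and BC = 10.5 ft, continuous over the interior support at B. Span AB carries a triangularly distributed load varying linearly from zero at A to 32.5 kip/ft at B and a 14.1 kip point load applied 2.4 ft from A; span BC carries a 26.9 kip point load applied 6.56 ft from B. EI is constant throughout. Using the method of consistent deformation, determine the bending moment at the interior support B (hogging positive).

M_B = 41.1 kip·ft

Insert a hinge at B; M_B is the redundant, and each span becomes simply supported.
End slopes at the hinge B, treating each span as simply supported:
  span AB: triangular load, peak 32.5: w₀L³/(45EI) = 19.5/EI
  span AB: point load 14.1 at a = 2.4: Pab(L + a)/(6LEI) = 6.091/EI
  span BC: point load 26.9 at a = 6.56: Pab(L + b)/(6LEI) = 159.4/EI
  relative rotation θ_0 = (25.59 + 159.4)/EI = 185/EI
A unit hogging moment at B produces rotation L₁/(3EI) + L₂/(3EI) = 4.5/EI.
Slope continuity at B: θ_0 = M_B·4.5/EI, so M_B = 185/4.5 = 41.1 kip·ft (hogging).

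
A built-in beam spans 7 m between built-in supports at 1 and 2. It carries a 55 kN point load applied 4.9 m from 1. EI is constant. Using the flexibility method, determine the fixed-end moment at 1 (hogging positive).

Release both end moments; the primary structure is a simply-supported span 12 with redundants M_1 and M_2.
End rotations of the released simple span under the applied load (×1/EI):
  at 1: point load 55 at a = 4.9: Pab(L + b)/(6LEI) = 122.6/EI
  at 2: point load 55 at a = 4.9: Pab(L + a)/(6LEI) = 160.4/EI
  θ_10 = 122.6/EI,  θ_20 = 160.4/EI
Flexibility coefficients: a unit moment at one end gives L/(3EI) there and L/(6EI) at the far end, so f₁₁ = f₂₂ = 2.333/EI and f₁₂ = f₂₁ = 1.167/EI.
Compatibility — zero rotation at each built-in end:
  2.333 M_1 + 1.167 M_2 = 122.6
  1.167 M_1 + 2.333 M_2 = 160.4
Solving the pair gives M_1 = 24.25 kN·m and M_2 = 56.59 kN·m (hogging).

M_1 = 24.25 kN·m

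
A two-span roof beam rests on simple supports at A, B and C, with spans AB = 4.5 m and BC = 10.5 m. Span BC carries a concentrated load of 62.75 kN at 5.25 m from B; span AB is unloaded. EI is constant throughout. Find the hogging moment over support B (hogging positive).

Insert a hinge at B; M_B is the redundant, and each span becomes simply supported.
Discontinuity in slope at B on the released structure — sum the simple-span end rotations:
  span BC: point load 62.75 at a = 5.25: Pab(L + b)/(6LEI) = 432.4/EI
  relative rotation θ_0 = (0 + 432.4)/EI = 432.4/EI
A unit hogging moment at B produces rotation L₁/(3EI) + L₂/(3EI) = 5/EI.
Slope continuity at B: θ_0 = M_B·5/EI, so M_B = 432.4/5 = 86.48 kN·m (hogging).

M_B = 86.48 kN·m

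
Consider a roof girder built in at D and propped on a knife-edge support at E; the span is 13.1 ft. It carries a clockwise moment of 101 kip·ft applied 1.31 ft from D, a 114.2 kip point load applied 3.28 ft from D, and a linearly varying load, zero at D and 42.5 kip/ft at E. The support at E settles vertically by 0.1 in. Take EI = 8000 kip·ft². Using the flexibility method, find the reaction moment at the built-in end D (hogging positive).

Remove the prop at E; the released (primary) structure is a cantilever built in at D.
Deflection at E on the released cantilever, summing each load's contribution:
  clockwise couple 101 at a = 1.31: M₀a(2L − a)/(2EI) = 1647/EI
  point load 114.2 at a = 3.28: Pa²(3L − a)/(6EI) = 7376/EI
  triangular load, peak 42.5 at the free end: 11w₀L⁴/(120EI) = 114732/EI
  δ_0 = 123755/EI
Flexibility coefficient — unit upward force at E: δ_{EE} = L³/(3EI) = 749.4/EI.
With EI = 8000 kip·ft²: δ_0 = 15.469 ft and δ_{EE} = 0.09367 ft/kip.
Compatibility — the beam at E must follow the support down by 0.008333 ft: δ_0 − R_E·δ_{EE} = 0.008333, so R_E = (15.469 − 0.008333)/0.09367 = 165.1 kip.
Moment equilibrium about D: M_D = Σ(load moments about D) − R_E·L = 2907 − 165.1×13.1 = 744.5 kip·ft.

M_D = 744.5 kip·ft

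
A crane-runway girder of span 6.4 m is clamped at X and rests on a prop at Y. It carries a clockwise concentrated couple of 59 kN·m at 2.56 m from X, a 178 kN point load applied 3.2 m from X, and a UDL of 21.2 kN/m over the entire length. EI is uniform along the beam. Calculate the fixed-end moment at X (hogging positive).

M_X = 324.5 kN·m

Choose R_Y as the redundant. The primary structure is the cantilever fixed at X.
Deflection at Y on the released cantilever, summing each load's contribution:
  clockwise couple 59 at a = 2.56: M₀a(2L − a)/(2EI) = 773.3/EI
  point load 178 at a = 3.2: Pa²(3L − a)/(6EI) = 4861/EI
  UDL 21.2: wL⁴/(8EI) = 4446/EI
  δ_0 = 10080/EI
Flexibility coefficient — unit upward force at Y: δ_{YY} = L³/(3EI) = 87.38/EI.
Compatibility at Y: δ_0 − R_Y·δ_{YY} = 0, so R_Y = 10080/87.38 = 115.4 kN.
Moment equilibrium about X: M_X = Σ(load moments about X) − R_Y·L = 1063 − 115.4×6.4 = 324.5 kN·m.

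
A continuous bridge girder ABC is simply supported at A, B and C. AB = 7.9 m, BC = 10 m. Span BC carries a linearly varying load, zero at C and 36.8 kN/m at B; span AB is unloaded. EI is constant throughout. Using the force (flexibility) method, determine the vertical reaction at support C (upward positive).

Release continuity at B by inserting a hinge; the redundant is the internal moment M_B. The primary structure is two simply-supported spans AB and BC.
Discontinuity in slope at B on the released structure — sum the simple-span end rotations:
  span BC: triangular load, peak 36.8: w₀L³/(45EI) = 817.8/EI
  relative rotation θ_0 = (0 + 817.8)/EI = 817.8/EI
A unit hogging moment at B produces rotation L₁/(3EI) + L₂/(3EI) = 5.967/EI.
Slope continuity at B: θ_0 = M_B·5.967/EI, so M_B = 817.8/5.967 = 137.1 kN·m (hogging).
Span BC, ΣM about C: R_B^{BC}·10 = 1227 + 137.1, so R_B^{BC} = 136.4 kN and R_C = 184 − 136.4 = 47.63 kN.

R_C = 47.63 kN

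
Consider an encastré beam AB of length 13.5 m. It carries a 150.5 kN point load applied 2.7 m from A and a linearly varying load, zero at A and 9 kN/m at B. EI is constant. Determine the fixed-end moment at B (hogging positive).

M_B = 147 kN·m

Release both end moments; the primary structure is a simply-supported span AB with redundants M_A and M_B.
Simple-span end rotations at A and B under the given loads:
  at A: point load 150.5 at a = 2.7: Pab(L + b)/(6LEI) = 1317/EI
  at B: point load 150.5 at a = 2.7: Pab(L + a)/(6LEI) = 877.7/EI
  at A: triangular load, peak 9: 7w₀L³/(360EI) = 430.6/EI
  at B: triangular load, peak 9: w₀L³/(45EI) = 492.1/EI
  θ_A0 = 1747/EI,  θ_B0 = 1370/EI
Flexibility coefficients: a unit moment at one end gives L/(3EI) there and L/(6EI) at the far end, so f₁₁ = f₂₂ = 4.5/EI and f₁₂ = f₂₁ = 2.25/EI.
Compatibility — zero rotation at each built-in end:
  4.5 M_A + 2.25 M_B = 1747
  2.25 M_A + 4.5 M_B = 1370
Solving the pair gives M_A = 314.7 kN·m and M_B = 147 kN·m (hogging).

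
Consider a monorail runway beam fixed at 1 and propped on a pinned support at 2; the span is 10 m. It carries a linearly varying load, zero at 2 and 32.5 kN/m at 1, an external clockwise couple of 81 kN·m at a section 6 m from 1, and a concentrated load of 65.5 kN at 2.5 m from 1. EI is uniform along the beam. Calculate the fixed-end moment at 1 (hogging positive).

M_1 = 303.1 kN·m

Take the reaction at 2 as the redundant and release it; the primary structure is a cantilever fixed at 1.
Free-end deflection of the primary structure under the applied loading (downward +):
  triangular load, peak 32.5 at the fixed end: w₀L⁴/(30EI) = 10833/EI
  clockwise couple 81 at a = 6: M₀a(2L − a)/(2EI) = 3402/EI
  point load 65.5 at a = 2.5: Pa²(3L − a)/(6EI) = 1876/EI
  δ_0 = 16112/EI
Tip deflection under a unit load at 2: L³/(3EI) = 333.3/EI.
The prop prevents deflection at 2: R_2 = δ_0/δ_{22} = 16112/333.3 = 48.33 kN.
Moment equilibrium about 1: M_1 = Σ(load moments about 1) − R_2·L = 786.4 − 48.33×10 = 303.1 kN·m.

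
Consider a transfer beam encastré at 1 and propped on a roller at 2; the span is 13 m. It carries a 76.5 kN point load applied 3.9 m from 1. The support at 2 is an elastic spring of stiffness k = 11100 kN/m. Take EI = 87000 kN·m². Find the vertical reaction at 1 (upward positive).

Choose R_2 as the redundant. The primary structure is the cantilever fixed at 1.
Deflection at 2 on the released cantilever, summing each load's contribution:
  point load 76.5 at a = 3.9: Pa²(3L − a)/(6EI) = 6807/EI
Tip deflection under a unit load at 2: L³/(3EI) = 732.3/EI.
With EI = 87000 kN·m²: δ_0 = 0.07824 m and δ_{22} = 0.008418 m/kN.
Compatibility — the spring shortens by R_2/k under the reaction it provides: δ_0 − R_2·δ_{22} = R_2/k. With 1/k = 0.00009 m/kN, R_2 = δ_0 / (δ_{22} + 1/k) = 0.07824 / (0.008418 + 0.00009) = 9.196 kN.
Vertical equilibrium: R_1 = ΣP − R_2 = 76.5 − 9.196 = 67.3 kN.

R_1 = 67.3 kN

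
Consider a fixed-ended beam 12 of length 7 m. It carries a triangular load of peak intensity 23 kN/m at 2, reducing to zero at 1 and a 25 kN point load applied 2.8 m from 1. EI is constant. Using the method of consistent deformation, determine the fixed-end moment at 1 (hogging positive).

Take the two fixed-end moments M_1, M_2 as redundants; the released structure is the simple span 12.
On the primary (simply-supported) span, the end slopes from the loading are:
  at 1: triangular load, peak 23: 7w₀L³/(360EI) = 153.4/EI
  at 2: triangular load, peak 23: w₀L³/(45EI) = 175.3/EI
  at 1: point load 25 at a = 2.8: Pab(L + b)/(6LEI) = 78.4/EI
  at 2: point load 25 at a = 2.8: Pab(L + a)/(6LEI) = 68.6/EI
  θ_10 = 231.8/EI,  θ_20 = 243.9/EI
Flexibility coefficients: a unit moment at one end gives L/(3EI) there and L/(6EI) at the far end, so f₁₁ = f₂₂ = 2.333/EI and f₁₂ = f₂₁ = 1.167/EI.
Compatibility — zero rotation at each built-in end:
  2.333 M_1 + 1.167 M_2 = 231.8
  1.167 M_1 + 2.333 M_2 = 243.9
Solving the pair gives M_1 = 62.77 kN·m and M_2 = 73.15 kN·m (hogging).

M_1 = 62.77 kN·m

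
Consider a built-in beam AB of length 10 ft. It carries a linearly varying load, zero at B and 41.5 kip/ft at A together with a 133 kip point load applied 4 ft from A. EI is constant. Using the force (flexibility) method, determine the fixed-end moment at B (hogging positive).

Take the two fixed-end moments M_A, M_B as redundants; the released structure is the simple span AB.
On the primary (simply-supported) span, the end slopes from the loading are:
  at A: triangular load, peak 41.5: w₀L³/(45EI) = 922.2/EI
  at B: triangular load, peak 41.5: 7w₀L³/(360EI) = 806.9/EI
  at A: point load 133 at a = 4: Pab(L + b)/(6LEI) = 851.2/EI
  at B: point load 133 at a = 4: Pab(L + a)/(6LEI) = 744.8/EI
  θ_A0 = 1773/EI,  θ_B0 = 1552/EI
Flexibility coefficients: a unit moment at one end gives L/(3EI) there and L/(6EI) at the far end, so f₁₁ = f₂₂ = 3.333/EI and f₁₂ = f₂₁ = 1.667/EI.
Compatibility — zero rotation at each built-in end:
  3.333 M_A + 1.667 M_B = 1773
  1.667 M_A + 3.333 M_B = 1552
Solving the pair gives M_A = 399 kip·ft and M_B = 266 kip·ft (hogging).

M_B = 266 kip·ft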